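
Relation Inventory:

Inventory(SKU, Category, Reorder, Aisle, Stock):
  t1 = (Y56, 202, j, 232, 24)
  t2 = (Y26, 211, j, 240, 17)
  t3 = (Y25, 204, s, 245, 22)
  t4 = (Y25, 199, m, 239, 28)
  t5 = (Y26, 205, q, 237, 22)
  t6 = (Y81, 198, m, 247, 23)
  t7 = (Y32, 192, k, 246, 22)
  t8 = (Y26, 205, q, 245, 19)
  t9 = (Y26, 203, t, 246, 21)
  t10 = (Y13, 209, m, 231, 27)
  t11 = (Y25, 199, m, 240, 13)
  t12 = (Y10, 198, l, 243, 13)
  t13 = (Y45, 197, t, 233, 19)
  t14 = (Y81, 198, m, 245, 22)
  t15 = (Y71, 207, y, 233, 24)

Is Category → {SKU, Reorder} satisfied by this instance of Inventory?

Category=202: row 1 → {SKU,Reorder} = (Y56, j) ✓
Category=211: row 2 → {SKU,Reorder} = (Y26, j) ✓
Category=204: row 3 → {SKU,Reorder} = (Y25, s) ✓
Category=199: rows 4, 11 → {SKU,Reorder} = (Y25, m), (Y25, m) ✓
Category=205: rows 5, 8 → {SKU,Reorder} = (Y26, q), (Y26, q) ✓
Category=198: rows 6, 12, 14 → {SKU,Reorder} takes values {(Y81, m), (Y10, l)} — violation
Category=192: row 7 → {SKU,Reorder} = (Y32, k) ✓
Category=203: row 9 → {SKU,Reorder} = (Y26, t) ✓
Category=209: row 10 → {SKU,Reorder} = (Y13, m) ✓
Category=197: row 13 → {SKU,Reorder} = (Y45, t) ✓
Category=207: row 15 → {SKU,Reorder} = (Y71, y) ✓
Two rows agree on Category but differ on {SKU, Reorder}, so Category → {SKU, Reorder} does not hold.

No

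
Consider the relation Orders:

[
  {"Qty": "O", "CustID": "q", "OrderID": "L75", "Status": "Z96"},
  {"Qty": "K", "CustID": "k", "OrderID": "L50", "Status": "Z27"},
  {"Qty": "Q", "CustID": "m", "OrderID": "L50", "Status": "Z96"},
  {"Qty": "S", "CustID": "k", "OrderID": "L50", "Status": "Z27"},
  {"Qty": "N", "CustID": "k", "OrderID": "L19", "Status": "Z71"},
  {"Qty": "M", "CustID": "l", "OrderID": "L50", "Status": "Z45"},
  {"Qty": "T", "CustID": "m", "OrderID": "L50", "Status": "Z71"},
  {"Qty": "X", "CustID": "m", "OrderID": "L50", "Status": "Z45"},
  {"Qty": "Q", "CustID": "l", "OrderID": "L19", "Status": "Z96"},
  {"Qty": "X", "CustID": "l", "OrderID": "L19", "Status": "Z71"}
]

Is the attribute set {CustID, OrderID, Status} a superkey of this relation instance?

Two distinct rows share (CustID=k, OrderID=L50, Status=Z27), so {CustID, OrderID, Status} does not determine every attribute — not a superkey.

No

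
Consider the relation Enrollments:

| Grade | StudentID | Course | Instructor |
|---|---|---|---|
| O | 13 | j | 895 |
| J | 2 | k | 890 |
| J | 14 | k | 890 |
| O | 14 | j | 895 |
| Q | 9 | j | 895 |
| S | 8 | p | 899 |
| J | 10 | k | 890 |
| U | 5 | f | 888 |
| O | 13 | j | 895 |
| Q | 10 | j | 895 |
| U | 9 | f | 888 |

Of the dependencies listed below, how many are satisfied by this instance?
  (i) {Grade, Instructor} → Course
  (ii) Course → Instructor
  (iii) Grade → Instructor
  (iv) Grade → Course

(i) {Grade, Instructor} → Course: every LHS value maps to a single RHS value — holds.
(ii) Course → Instructor: every LHS value maps to a single RHS value — holds.
(iii) Grade → Instructor: every LHS value maps to a single RHS value — holds.
(iv) Grade → Course: every LHS value maps to a single RHS value — holds.
4 of the 4 dependencies hold.

4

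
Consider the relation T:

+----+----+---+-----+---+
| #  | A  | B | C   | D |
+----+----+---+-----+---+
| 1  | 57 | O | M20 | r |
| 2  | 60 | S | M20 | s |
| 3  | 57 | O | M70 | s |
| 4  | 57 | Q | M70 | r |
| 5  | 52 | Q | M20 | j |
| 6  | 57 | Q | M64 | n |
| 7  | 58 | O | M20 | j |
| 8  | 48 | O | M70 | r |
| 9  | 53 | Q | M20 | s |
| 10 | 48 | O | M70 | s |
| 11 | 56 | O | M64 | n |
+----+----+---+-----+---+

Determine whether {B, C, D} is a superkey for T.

Rows 3 and 10 have the same {B, C, D} value (B=O, C=M70, D=s) but are distinct tuples, so {B, C, D} does not determine every attribute — not a superkey.

No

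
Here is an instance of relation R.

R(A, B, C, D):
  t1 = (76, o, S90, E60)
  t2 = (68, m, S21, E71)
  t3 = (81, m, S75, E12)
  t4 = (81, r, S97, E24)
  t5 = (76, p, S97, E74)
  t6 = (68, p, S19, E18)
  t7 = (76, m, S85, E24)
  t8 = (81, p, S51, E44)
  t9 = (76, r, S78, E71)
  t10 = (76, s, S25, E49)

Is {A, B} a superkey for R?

Yes

All 10 rows have distinct {A, B} values, so {A, B} → (all attributes) holds and {A, B} is a superkey.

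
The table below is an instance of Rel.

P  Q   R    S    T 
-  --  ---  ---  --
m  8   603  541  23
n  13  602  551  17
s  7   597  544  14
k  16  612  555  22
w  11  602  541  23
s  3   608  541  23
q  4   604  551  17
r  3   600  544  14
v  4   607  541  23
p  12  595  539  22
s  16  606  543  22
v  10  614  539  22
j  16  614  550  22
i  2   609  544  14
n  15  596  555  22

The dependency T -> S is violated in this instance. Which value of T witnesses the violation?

22

T=23: 4 rows → S = 541, 541, 541, 541 ✓
T=17: 2 rows → S = 551, 551 ✓
T=14: 3 rows → S = 544, 544, 544 ✓
T=22: 6 rows → S takes values {555, 539, 543, 550} — violation
The only T value with inconsistent S is T=22.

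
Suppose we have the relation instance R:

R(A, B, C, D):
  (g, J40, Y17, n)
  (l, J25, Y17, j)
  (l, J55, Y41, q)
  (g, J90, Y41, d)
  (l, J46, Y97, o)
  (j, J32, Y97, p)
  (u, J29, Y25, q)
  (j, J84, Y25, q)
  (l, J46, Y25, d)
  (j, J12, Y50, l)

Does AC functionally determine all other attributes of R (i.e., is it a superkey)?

All 10 rows have distinct AC values, so AC → (all attributes) holds and AC is a superkey.

Yes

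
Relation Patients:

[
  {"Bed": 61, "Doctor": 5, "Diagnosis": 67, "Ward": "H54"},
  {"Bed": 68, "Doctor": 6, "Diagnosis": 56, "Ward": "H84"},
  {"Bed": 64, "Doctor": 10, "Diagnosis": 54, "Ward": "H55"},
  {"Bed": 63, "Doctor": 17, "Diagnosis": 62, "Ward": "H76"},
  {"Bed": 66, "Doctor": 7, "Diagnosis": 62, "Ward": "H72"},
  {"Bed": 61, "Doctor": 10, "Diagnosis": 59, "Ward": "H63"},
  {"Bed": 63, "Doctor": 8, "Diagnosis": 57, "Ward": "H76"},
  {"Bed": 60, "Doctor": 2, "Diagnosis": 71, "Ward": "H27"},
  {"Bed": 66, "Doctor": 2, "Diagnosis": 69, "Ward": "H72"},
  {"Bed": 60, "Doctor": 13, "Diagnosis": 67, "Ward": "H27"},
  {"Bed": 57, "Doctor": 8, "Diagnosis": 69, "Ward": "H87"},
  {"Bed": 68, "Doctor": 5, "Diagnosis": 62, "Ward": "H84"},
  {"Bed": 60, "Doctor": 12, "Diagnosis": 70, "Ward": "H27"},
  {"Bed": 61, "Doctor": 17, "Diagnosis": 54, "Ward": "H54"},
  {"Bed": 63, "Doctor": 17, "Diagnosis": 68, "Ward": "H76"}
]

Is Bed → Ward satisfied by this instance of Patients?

No

Bed=61: 3 rows → Ward takes values {H54, H63} — violation
Bed=68: 2 rows → Ward = H84, H84 ✓
Bed=64: 1 row → Ward = H55 ✓
Bed=63: 3 rows → Ward = H76, H76, H76 ✓
Bed=66: 2 rows → Ward = H72, H72 ✓
Bed=60: 3 rows → Ward = H27, H27, H27 ✓
Bed=57: 1 row → Ward = H87 ✓
Two rows agree on Bed but differ on Ward, so Bed → Ward does not hold.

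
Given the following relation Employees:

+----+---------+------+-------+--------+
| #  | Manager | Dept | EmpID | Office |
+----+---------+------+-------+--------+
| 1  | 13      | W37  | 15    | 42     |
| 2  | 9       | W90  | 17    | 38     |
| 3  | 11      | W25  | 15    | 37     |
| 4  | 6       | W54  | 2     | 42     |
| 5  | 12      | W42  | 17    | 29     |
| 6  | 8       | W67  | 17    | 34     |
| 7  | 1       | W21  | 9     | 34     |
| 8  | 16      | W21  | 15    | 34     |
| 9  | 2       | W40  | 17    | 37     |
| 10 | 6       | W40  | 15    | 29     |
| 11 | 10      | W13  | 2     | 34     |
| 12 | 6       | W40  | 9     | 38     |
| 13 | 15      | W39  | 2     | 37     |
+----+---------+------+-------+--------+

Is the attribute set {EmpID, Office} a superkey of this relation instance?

Yes

All 13 rows have distinct {EmpID, Office} values, so {EmpID, Office} → (all attributes) holds and {EmpID, Office} is a superkey.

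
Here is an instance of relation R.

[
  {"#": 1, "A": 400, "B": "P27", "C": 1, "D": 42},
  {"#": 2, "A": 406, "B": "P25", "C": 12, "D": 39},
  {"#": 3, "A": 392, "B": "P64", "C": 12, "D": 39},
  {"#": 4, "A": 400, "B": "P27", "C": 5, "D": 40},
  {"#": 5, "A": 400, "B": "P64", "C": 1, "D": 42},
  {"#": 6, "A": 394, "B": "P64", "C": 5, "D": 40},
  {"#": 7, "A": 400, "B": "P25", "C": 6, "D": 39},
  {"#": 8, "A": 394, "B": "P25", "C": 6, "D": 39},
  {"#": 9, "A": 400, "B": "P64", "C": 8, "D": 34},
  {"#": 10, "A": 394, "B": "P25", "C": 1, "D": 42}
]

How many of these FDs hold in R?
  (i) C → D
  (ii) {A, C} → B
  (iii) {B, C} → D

(i) C → D: every LHS value maps to a single RHS value — holds.
(ii) {A, C} → B: (A=400, C=1): rows 1, 5 → B takes values {P27, P64} — violation — fails.
(iii) {B, C} → D: every LHS value maps to a single RHS value — holds.
2 of the 3 dependencies hold.

2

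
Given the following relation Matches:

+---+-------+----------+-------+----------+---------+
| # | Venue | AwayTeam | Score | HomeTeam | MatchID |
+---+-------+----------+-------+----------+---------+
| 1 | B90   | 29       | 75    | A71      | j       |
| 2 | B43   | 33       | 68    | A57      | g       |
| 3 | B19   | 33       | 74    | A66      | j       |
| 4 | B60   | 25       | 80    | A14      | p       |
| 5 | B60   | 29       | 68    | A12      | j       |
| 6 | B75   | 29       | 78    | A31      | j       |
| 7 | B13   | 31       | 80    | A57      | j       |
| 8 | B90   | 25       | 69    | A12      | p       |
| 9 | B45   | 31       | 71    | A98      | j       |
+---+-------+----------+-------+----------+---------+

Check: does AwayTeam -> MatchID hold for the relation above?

AwayTeam=29: rows 1, 5, 6 → MatchID = j, j, j ✓
AwayTeam=33: rows 2, 3 → MatchID takes values {g, j} — violation
AwayTeam=25: rows 4, 8 → MatchID = p, p ✓
AwayTeam=31: rows 7, 9 → MatchID = j, j ✓
Two rows agree on AwayTeam but differ on MatchID, so AwayTeam -> MatchID does not hold.

No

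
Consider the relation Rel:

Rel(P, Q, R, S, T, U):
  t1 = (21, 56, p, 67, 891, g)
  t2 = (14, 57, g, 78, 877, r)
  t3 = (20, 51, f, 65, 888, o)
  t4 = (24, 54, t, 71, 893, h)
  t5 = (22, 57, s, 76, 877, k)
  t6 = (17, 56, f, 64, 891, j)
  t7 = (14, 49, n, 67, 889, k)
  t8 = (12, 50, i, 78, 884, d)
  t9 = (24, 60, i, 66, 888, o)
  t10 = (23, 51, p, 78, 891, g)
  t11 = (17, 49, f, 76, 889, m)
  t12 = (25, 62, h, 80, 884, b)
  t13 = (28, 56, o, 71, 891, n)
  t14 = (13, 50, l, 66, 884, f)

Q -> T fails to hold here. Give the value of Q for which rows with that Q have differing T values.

Q=56: rows 1, 6, 13 → T = 891, 891, 891 ✓
Q=57: rows 2, 5 → T = 877, 877 ✓
Q=51: rows 3, 10 → T takes values {888, 891} — violation
Q=54: row 4 → T = 893 ✓
Q=49: rows 7, 11 → T = 889, 889 ✓
Q=50: rows 8, 14 → T = 884, 884 ✓
Q=60: row 9 → T = 888 ✓
Q=62: row 12 → T = 884 ✓
The only Q value with inconsistent T is Q=51.

51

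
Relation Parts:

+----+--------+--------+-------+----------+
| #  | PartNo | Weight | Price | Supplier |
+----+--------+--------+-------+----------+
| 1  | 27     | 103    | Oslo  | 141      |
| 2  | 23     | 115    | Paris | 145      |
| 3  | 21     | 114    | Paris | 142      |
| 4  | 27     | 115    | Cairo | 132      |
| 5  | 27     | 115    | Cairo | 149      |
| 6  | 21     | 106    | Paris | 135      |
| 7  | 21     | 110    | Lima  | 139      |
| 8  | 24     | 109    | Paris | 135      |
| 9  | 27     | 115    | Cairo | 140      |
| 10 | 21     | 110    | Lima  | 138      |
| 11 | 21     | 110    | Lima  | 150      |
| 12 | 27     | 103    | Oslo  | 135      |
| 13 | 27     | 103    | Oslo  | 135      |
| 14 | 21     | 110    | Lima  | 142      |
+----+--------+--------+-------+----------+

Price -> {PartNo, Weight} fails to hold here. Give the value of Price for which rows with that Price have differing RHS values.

Price=Oslo: rows 1, 12, 13 → {PartNo,Weight} = (27, 103), (27, 103), (27, 103) ✓
Price=Paris: rows 2, 3, 6, 8 → {PartNo,Weight} takes values {(23, 115), (21, 114), (21, 106), (24, 109)} — violation
Price=Cairo: rows 4, 5, 9 → {PartNo,Weight} = (27, 115), (27, 115), (27, 115) ✓
Price=Lima: rows 7, 10, 11, 14 → {PartNo,Weight} = (21, 110), (21, 110), (21, 110), (21, 110) ✓
The only Price value with inconsistent RHS is Price=Paris.

Paris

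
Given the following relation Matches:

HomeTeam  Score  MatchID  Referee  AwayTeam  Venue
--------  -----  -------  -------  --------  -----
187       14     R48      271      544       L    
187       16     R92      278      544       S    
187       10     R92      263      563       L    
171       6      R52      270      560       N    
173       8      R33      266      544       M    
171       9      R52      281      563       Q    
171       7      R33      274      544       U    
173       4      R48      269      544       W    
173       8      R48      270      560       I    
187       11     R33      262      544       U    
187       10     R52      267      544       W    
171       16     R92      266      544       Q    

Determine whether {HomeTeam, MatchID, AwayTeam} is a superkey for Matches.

All 12 rows have distinct {HomeTeam, MatchID, AwayTeam} values, so {HomeTeam, MatchID, AwayTeam} → (all attributes) holds and {HomeTeam, MatchID, AwayTeam} is a superkey.

Yes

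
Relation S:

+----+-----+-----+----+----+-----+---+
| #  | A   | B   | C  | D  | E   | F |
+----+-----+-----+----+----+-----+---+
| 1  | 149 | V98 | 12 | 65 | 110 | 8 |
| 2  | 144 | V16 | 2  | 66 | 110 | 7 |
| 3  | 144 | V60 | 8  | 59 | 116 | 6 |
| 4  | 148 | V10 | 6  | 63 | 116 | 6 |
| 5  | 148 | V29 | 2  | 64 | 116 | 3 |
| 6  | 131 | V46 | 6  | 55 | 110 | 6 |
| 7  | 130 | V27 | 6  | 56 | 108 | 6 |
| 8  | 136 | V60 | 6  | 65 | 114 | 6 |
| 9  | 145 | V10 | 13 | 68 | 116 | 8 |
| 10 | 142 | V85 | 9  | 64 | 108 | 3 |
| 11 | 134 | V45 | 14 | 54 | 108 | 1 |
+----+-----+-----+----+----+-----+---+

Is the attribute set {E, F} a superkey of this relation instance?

No

Rows 3 and 4 have the same {E, F} value (E=116, F=6) but are distinct tuples, so {E, F} does not determine every attribute — not a superkey.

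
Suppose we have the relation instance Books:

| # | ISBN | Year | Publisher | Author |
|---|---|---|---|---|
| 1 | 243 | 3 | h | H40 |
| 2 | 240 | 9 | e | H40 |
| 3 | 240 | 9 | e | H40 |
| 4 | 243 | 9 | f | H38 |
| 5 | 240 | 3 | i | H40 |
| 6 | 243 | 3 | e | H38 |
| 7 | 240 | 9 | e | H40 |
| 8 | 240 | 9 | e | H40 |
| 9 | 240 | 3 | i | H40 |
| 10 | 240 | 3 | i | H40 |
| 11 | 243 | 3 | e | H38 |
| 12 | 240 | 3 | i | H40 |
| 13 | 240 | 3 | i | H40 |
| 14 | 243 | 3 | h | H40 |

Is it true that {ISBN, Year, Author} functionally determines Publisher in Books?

(ISBN=243, Year=3, Author=H40): rows 1, 14 → Publisher = h, h ✓
(ISBN=240, Year=9, Author=H40): rows 2, 3, 7, 8 → Publisher = e, e, e, e ✓
(ISBN=243, Year=9, Author=H38): row 4 → Publisher = f ✓
(ISBN=240, Year=3, Author=H40): rows 5, 9, 10, 12, 13 → Publisher = i, i, i, i, i ✓
(ISBN=243, Year=3, Author=H38): rows 6, 11 → Publisher = e, e ✓
Every {ISBN, Year, Author} value is associated with a single Publisher value, so {ISBN, Year, Author} → Publisher holds.

Yes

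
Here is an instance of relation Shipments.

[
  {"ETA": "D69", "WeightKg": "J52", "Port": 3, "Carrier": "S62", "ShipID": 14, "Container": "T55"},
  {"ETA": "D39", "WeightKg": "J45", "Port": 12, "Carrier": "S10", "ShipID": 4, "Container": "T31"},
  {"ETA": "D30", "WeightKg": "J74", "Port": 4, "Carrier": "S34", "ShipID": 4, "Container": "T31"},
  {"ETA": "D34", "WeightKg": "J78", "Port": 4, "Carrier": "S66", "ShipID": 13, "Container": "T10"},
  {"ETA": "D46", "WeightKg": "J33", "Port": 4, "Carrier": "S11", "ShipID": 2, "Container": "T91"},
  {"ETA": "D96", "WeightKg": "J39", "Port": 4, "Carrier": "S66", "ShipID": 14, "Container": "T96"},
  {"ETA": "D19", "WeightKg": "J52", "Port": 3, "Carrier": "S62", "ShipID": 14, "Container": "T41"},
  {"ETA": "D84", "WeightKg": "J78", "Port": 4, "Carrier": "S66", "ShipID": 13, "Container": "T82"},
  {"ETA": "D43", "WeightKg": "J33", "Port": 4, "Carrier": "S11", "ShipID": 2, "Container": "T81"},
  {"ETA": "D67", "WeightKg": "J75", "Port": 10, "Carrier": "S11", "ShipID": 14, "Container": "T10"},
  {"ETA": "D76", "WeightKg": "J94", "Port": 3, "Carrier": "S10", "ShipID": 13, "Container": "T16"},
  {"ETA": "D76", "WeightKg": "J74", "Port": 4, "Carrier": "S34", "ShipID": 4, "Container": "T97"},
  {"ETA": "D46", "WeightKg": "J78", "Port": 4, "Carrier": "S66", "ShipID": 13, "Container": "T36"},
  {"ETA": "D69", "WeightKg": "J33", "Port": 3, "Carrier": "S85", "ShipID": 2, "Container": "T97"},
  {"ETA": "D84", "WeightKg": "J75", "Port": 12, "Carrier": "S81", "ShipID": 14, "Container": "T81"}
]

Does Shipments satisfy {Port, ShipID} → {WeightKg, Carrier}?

(Port=3, ShipID=14): 2 rows → {WeightKg,Carrier} = (J52, S62), (J52, S62) ✓
(Port=12, ShipID=4): 1 row → {WeightKg,Carrier} = (J45, S10) ✓
(Port=4, ShipID=4): 2 rows → {WeightKg,Carrier} = (J74, S34), (J74, S34) ✓
(Port=4, ShipID=13): 3 rows → {WeightKg,Carrier} = (J78, S66), (J78, S66), (J78, S66) ✓
(Port=4, ShipID=2): 2 rows → {WeightKg,Carrier} = (J33, S11), (J33, S11) ✓
(Port=4, ShipID=14): 1 row → {WeightKg,Carrier} = (J39, S66) ✓
(Port=10, ShipID=14): 1 row → {WeightKg,Carrier} = (J75, S11) ✓
(Port=3, ShipID=13): 1 row → {WeightKg,Carrier} = (J94, S10) ✓
(Port=3, ShipID=2): 1 row → {WeightKg,Carrier} = (J33, S85) ✓
(Port=12, ShipID=14): 1 row → {WeightKg,Carrier} = (J75, S81) ✓
Every {Port, ShipID} value is associated with a single {WeightKg, Carrier} value, so {Port, ShipID} → {WeightKg, Carrier} holds.

Yes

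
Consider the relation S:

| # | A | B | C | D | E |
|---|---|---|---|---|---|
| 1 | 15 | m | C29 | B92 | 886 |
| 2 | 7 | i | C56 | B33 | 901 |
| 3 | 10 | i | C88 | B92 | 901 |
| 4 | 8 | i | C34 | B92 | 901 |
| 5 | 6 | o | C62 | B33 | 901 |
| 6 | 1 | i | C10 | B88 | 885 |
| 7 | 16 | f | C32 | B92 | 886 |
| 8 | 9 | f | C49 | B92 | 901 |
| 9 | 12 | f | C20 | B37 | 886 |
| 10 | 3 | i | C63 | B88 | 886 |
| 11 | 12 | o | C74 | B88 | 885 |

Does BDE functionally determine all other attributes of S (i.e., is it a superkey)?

No

Rows 3 and 4 have the same BDE value (B=i, D=B92, E=901) but are distinct tuples, so BDE does not determine every attribute — not a superkey.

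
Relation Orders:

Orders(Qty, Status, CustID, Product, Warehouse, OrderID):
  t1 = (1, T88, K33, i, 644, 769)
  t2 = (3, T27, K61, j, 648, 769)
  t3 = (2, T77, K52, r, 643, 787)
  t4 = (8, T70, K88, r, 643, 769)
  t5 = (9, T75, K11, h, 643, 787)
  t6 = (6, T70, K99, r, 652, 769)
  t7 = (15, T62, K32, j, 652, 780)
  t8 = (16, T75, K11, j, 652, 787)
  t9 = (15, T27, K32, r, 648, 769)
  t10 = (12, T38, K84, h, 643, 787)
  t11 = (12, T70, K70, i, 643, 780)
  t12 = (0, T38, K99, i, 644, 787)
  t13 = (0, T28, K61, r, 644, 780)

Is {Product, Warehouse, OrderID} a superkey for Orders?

No

Rows 5 and 10 have the same {Product, Warehouse, OrderID} value (Product=h, Warehouse=643, OrderID=787) but are distinct tuples, so {Product, Warehouse, OrderID} does not determine every attribute — not a superkey.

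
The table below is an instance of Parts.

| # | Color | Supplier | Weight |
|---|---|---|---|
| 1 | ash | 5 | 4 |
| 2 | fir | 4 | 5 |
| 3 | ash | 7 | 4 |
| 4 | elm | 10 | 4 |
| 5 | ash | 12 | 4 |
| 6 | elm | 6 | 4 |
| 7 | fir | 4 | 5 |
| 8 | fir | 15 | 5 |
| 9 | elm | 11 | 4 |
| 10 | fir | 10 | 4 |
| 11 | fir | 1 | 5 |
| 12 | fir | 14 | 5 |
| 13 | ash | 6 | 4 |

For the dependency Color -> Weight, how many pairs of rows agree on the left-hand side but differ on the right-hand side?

Color=ash: all 4 rows agree on Weight — 0 pairs.
Color=fir: violating pairs (2,10), (7,10), (8,10), (10,11), (10,12) — 5 pairs.
Color=elm: all 3 rows agree on Weight — 0 pairs.

5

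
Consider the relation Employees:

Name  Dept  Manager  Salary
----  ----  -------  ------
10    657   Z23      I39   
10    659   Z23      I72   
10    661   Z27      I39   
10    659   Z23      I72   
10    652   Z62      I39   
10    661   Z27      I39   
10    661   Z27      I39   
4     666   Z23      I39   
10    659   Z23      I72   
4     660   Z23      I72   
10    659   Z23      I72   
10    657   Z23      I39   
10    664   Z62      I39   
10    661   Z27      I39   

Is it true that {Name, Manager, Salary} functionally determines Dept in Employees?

No

(Name=10, Manager=Z23, Salary=I39): 2 rows → Dept = 657, 657 ✓
(Name=10, Manager=Z23, Salary=I72): 4 rows → Dept = 659, 659, 659, 659 ✓
(Name=10, Manager=Z27, Salary=I39): 4 rows → Dept = 661, 661, 661, 661 ✓
(Name=10, Manager=Z62, Salary=I39): 2 rows → Dept takes values {652, 664} — violation
(Name=4, Manager=Z23, Salary=I39): 1 row → Dept = 666 ✓
(Name=4, Manager=Z23, Salary=I72): 1 row → Dept = 660 ✓
Two rows agree on {Name, Manager, Salary} but differ on Dept, so {Name, Manager, Salary} → Dept does not hold.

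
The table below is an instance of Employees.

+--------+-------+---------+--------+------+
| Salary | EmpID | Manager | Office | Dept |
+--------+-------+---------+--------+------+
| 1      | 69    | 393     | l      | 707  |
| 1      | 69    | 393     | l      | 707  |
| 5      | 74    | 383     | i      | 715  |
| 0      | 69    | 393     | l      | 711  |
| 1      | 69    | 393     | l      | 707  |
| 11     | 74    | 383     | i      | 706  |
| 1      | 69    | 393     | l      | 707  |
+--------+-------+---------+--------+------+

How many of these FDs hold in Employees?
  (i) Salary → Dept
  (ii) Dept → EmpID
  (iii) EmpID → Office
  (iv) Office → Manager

(i) Salary → Dept: every LHS value maps to a single RHS value — holds.
(ii) Dept → EmpID: every LHS value maps to a single RHS value — holds.
(iii) EmpID → Office: every LHS value maps to a single RHS value — holds.
(iv) Office → Manager: every LHS value maps to a single RHS value — holds.
4 of the 4 dependencies hold.

4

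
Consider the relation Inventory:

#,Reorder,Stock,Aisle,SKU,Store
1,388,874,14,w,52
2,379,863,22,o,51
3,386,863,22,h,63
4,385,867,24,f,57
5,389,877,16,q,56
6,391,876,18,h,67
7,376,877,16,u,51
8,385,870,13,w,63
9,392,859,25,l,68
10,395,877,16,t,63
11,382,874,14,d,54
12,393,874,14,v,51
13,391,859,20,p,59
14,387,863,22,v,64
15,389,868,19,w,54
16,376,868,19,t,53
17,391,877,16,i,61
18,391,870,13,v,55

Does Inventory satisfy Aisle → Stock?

Aisle=14: rows 1, 11, 12 → Stock = 874, 874, 874 ✓
Aisle=22: rows 2, 3, 14 → Stock = 863, 863, 863 ✓
Aisle=24: row 4 → Stock = 867 ✓
Aisle=16: rows 5, 7, 10, 17 → Stock = 877, 877, 877, 877 ✓
Aisle=18: row 6 → Stock = 876 ✓
Aisle=13: rows 8, 18 → Stock = 870, 870 ✓
Aisle=25: row 9 → Stock = 859 ✓
Aisle=20: row 13 → Stock = 859 ✓
Aisle=19: rows 15, 16 → Stock = 868, 868 ✓
Every Aisle value is associated with a single Stock value, so Aisle → Stock holds.

Yes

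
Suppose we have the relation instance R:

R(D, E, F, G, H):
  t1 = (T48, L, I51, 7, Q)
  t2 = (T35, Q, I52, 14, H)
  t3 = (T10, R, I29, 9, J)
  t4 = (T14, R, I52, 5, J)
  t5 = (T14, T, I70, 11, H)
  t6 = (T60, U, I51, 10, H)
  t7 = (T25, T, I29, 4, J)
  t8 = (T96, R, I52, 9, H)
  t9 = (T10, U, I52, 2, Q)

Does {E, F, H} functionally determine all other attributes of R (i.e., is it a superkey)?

All 9 rows have distinct {E, F, H} values, so {E, F, H} → (all attributes) holds and {E, F, H} is a superkey.

Yes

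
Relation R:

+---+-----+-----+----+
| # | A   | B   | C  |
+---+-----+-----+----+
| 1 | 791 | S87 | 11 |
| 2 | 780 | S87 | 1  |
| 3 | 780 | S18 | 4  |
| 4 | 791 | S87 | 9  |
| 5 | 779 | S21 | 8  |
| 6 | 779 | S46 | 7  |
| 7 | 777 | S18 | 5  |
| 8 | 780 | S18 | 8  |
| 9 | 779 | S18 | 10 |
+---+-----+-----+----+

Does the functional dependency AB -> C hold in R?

(A=791, B=S87): rows 1, 4 → C takes values {11, 9} — violation
(A=780, B=S87): row 2 → C = 1 ✓
(A=780, B=S18): rows 3, 8 → C takes values {4, 8} — violation
(A=779, B=S21): row 5 → C = 8 ✓
(A=779, B=S46): row 6 → C = 7 ✓
(A=777, B=S18): row 7 → C = 5 ✓
(A=779, B=S18): row 9 → C = 10 ✓
Two rows agree on AB but differ on C, so AB -> C does not hold.

No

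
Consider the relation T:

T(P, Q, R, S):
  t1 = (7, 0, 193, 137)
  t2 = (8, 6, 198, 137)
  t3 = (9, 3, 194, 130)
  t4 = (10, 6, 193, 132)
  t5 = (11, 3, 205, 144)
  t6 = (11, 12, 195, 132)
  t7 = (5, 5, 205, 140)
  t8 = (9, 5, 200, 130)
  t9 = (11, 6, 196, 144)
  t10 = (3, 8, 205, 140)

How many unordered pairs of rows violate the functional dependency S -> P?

3

S=137: violating pairs (1,2) — 1 pair.
S=130: all 2 rows agree on P — 0 pairs.
S=132: violating pairs (4,6) — 1 pair.
S=144: all 2 rows agree on P — 0 pairs.
S=140: violating pairs (7,10) — 1 pair.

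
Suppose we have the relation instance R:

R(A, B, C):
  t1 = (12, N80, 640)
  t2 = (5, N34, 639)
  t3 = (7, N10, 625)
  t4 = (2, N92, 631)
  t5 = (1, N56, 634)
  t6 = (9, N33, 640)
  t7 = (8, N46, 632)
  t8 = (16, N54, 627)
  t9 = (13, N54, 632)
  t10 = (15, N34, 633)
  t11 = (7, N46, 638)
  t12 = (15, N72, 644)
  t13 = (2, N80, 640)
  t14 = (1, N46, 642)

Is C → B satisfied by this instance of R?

No

C=640: rows 1, 6, 13 → B takes values {N80, N33} — violation
C=639: row 2 → B = N34 ✓
C=625: row 3 → B = N10 ✓
C=631: row 4 → B = N92 ✓
C=634: row 5 → B = N56 ✓
C=632: rows 7, 9 → B takes values {N46, N54} — violation
C=627: row 8 → B = N54 ✓
C=633: row 10 → B = N34 ✓
C=638: row 11 → B = N46 ✓
C=644: row 12 → B = N72 ✓
C=642: row 14 → B = N46 ✓
Two rows agree on C but differ on B, so C → B does not hold.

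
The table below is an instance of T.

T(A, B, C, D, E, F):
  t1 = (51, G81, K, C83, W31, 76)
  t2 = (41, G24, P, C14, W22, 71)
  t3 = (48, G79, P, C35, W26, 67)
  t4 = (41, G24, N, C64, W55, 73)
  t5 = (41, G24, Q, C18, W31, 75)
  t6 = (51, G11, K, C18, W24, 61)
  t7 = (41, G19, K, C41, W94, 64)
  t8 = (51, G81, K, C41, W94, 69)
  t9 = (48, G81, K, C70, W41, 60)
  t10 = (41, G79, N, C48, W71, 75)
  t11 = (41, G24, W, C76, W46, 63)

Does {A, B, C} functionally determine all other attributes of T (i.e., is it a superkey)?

Rows 1 and 8 have the same {A, B, C} value (A=51, B=G81, C=K) but are distinct tuples, so {A, B, C} does not determine every attribute — not a superkey.

No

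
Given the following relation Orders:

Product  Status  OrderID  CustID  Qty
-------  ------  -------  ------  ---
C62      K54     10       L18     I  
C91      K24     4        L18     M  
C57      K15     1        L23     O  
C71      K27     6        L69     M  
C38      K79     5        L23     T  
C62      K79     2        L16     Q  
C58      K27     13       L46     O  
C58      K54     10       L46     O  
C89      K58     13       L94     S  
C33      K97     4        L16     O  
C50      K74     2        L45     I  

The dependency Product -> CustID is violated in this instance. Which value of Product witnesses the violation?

Product=C62: 2 rows → CustID takes values {L18, L16} — violation
Product=C91: 1 row → CustID = L18 ✓
Product=C57: 1 row → CustID = L23 ✓
Product=C71: 1 row → CustID = L69 ✓
Product=C38: 1 row → CustID = L23 ✓
Product=C58: 2 rows → CustID = L46, L46 ✓
Product=C89: 1 row → CustID = L94 ✓
Product=C33: 1 row → CustID = L16 ✓
Product=C50: 1 row → CustID = L45 ✓
The only Product value with inconsistent CustID is Product=C62.

C62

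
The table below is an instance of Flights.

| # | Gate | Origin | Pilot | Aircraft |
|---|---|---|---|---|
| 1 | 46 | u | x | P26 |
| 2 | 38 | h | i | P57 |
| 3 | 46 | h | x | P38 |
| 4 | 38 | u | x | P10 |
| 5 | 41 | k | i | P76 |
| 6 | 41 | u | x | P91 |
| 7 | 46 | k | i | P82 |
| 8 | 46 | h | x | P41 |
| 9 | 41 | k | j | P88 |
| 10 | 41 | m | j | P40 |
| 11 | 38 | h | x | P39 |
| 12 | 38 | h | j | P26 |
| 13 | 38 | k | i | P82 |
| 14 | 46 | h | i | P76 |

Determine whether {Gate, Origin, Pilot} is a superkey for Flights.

Rows 3 and 8 have the same {Gate, Origin, Pilot} value (Gate=46, Origin=h, Pilot=x) but are distinct tuples, so {Gate, Origin, Pilot} does not determine every attribute — not a superkey.

No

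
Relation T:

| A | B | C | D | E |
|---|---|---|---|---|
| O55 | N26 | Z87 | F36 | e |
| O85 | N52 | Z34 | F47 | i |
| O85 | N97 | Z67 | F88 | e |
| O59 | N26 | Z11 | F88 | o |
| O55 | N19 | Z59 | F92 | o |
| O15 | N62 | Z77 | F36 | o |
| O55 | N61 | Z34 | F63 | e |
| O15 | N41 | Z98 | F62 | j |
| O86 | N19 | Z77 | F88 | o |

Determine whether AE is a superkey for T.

No

Two distinct rows share (A=O55, E=e), so AE does not determine every attribute — not a superkey.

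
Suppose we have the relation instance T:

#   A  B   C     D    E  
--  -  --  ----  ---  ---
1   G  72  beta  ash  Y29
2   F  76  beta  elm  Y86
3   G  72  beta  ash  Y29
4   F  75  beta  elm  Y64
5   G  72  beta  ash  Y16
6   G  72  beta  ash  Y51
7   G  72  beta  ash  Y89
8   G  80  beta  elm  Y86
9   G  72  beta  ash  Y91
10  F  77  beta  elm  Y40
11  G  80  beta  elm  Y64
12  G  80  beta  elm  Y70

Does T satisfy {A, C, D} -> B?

No

(A=G, C=beta, D=ash): rows 1, 3, 5, 6, 7, 9 → B = 72, 72, 72, 72, 72, 72 ✓
(A=F, C=beta, D=elm): rows 2, 4, 10 → B takes values {76, 75, 77} — violation
(A=G, C=beta, D=elm): rows 8, 11, 12 → B = 80, 80, 80 ✓
Two rows agree on {A, C, D} but differ on B, so {A, C, D} -> B does not hold.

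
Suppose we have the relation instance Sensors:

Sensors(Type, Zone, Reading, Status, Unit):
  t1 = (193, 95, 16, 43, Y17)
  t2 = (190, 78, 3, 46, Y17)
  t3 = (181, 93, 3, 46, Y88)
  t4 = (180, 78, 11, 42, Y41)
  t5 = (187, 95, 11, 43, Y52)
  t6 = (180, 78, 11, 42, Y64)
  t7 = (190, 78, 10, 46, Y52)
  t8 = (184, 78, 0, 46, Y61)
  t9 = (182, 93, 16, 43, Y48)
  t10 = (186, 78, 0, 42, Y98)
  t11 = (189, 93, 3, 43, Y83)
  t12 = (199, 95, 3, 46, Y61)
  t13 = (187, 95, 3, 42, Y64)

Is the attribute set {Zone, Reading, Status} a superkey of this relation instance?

No

Rows 4 and 6 have the same {Zone, Reading, Status} value (Zone=78, Reading=11, Status=42) but are distinct tuples, so {Zone, Reading, Status} does not determine every attribute — not a superkey.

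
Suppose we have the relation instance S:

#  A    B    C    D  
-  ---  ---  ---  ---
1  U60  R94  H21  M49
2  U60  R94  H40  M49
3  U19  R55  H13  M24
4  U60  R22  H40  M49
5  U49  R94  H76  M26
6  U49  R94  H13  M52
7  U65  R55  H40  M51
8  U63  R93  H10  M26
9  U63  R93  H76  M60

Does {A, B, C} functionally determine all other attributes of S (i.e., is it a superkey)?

Yes

All 9 rows have distinct {A, B, C} values, so {A, B, C} → (all attributes) holds and {A, B, C} is a superkey.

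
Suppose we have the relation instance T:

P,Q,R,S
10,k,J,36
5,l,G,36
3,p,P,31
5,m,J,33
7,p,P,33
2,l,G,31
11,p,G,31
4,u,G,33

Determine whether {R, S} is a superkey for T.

Two distinct rows share (R=G, S=31), so {R, S} does not determine every attribute — not a superkey.

No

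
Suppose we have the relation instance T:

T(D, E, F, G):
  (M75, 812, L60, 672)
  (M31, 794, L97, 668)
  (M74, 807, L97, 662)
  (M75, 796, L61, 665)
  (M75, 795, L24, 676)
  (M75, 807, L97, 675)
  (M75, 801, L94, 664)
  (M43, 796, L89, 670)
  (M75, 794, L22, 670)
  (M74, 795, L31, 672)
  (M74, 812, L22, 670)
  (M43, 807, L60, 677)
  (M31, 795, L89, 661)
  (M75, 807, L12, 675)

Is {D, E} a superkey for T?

Two distinct rows share (D=M75, E=807), so {D, E} does not determine every attribute — not a superkey.

No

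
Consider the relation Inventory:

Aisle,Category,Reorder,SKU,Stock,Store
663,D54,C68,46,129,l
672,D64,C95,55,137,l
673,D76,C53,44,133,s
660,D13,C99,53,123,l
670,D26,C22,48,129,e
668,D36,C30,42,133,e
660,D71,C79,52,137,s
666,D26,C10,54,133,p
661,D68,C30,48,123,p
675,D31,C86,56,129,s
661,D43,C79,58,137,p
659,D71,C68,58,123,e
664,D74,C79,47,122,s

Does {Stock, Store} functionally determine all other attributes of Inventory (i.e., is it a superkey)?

Yes

All 13 rows have distinct {Stock, Store} values, so {Stock, Store} → (all attributes) holds and {Stock, Store} is a superkey.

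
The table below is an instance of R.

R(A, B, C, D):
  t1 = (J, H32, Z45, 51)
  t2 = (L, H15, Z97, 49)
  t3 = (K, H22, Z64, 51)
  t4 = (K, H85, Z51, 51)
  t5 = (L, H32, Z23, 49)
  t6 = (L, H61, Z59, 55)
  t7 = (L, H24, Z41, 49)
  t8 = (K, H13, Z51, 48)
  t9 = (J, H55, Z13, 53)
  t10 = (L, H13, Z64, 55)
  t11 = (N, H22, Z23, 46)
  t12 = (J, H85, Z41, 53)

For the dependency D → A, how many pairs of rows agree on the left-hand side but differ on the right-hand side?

D=51: violating pairs (1,3), (1,4) — 2 pairs.
D=49: all 3 rows agree on A — 0 pairs.
D=55: all 2 rows agree on A — 0 pairs.
D=53: all 2 rows agree on A — 0 pairs.

2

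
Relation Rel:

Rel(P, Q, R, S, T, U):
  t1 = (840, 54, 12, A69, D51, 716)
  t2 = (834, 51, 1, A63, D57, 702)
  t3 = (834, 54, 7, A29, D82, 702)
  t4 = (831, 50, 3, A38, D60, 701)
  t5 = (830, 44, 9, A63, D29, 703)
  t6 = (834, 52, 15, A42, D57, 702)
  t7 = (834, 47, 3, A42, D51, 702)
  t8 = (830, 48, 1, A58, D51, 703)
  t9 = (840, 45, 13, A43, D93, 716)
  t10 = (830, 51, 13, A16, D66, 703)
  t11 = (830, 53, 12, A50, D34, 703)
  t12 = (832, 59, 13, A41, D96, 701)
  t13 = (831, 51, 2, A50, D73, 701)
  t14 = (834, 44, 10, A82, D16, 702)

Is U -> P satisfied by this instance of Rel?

U=716: rows 1, 9 → P = 840, 840 ✓
U=702: rows 2, 3, 6, 7, 14 → P = 834, 834, 834, 834, 834 ✓
U=701: rows 4, 12, 13 → P takes values {831, 832} — violation
U=703: rows 5, 8, 10, 11 → P = 830, 830, 830, 830 ✓
Two rows agree on U but differ on P, so U -> P does not hold.

No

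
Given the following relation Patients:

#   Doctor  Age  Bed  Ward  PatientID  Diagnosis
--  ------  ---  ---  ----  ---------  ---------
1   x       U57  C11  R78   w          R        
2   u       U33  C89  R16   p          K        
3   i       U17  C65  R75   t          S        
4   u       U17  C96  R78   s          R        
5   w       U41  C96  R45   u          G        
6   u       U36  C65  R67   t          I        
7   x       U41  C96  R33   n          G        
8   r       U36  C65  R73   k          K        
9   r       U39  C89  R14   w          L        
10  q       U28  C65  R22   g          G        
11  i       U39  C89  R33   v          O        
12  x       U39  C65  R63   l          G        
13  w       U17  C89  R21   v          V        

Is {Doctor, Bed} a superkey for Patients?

Yes

All 13 rows have distinct {Doctor, Bed} values, so {Doctor, Bed} → (all attributes) holds and {Doctor, Bed} is a superkey.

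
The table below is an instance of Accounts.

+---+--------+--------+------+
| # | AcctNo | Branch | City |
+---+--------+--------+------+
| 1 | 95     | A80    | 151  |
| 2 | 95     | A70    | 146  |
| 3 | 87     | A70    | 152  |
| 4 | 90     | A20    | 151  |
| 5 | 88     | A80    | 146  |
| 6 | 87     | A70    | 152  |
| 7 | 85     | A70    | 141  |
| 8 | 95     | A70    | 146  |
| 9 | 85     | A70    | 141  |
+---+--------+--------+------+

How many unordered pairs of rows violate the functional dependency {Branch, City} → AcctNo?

0

(Branch=A70, City=146): all 2 rows agree on AcctNo — 0 pairs.
(Branch=A70, City=152): all 2 rows agree on AcctNo — 0 pairs.
(Branch=A70, City=141): all 2 rows agree on AcctNo — 0 pairs.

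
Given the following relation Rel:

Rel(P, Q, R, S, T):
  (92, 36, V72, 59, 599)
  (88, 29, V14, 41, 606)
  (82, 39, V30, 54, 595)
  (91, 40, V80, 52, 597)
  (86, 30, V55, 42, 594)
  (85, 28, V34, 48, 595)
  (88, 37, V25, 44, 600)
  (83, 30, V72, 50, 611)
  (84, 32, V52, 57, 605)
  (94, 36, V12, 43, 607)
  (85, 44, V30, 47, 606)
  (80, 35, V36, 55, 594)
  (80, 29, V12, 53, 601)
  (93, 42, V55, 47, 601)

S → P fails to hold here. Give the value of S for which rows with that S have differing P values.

S=59: 1 row → P = 92 ✓
S=41: 1 row → P = 88 ✓
S=54: 1 row → P = 82 ✓
S=52: 1 row → P = 91 ✓
S=42: 1 row → P = 86 ✓
S=48: 1 row → P = 85 ✓
S=44: 1 row → P = 88 ✓
S=50: 1 row → P = 83 ✓
S=57: 1 row → P = 84 ✓
S=43: 1 row → P = 94 ✓
S=47: 2 rows → P takes values {85, 93} — violation
S=55: 1 row → P = 80 ✓
S=53: 1 row → P = 80 ✓
The only S value with inconsistent P is S=47.

47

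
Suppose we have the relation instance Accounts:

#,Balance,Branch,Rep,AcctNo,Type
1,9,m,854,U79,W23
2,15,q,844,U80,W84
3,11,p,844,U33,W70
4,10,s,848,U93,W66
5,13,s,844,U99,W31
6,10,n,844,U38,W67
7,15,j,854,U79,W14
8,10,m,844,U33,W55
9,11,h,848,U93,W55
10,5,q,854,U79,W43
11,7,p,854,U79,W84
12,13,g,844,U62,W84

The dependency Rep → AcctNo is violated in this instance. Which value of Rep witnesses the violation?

Rep=854: rows 1, 7, 10, 11 → AcctNo = U79, U79, U79, U79 ✓
Rep=844: rows 2, 3, 5, 6, 8, 12 → AcctNo takes values {U80, U33, U99, U38, U62} — violation
Rep=848: rows 4, 9 → AcctNo = U93, U93 ✓
The only Rep value with inconsistent AcctNo is Rep=844.

844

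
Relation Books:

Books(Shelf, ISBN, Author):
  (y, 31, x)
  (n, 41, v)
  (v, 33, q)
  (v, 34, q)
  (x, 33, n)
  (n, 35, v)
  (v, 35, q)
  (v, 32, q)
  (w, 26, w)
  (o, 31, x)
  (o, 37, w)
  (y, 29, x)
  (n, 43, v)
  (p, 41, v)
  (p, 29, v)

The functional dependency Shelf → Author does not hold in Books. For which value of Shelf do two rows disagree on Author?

o

Shelf=y: 2 rows → Author = x, x ✓
Shelf=n: 3 rows → Author = v, v, v ✓
Shelf=v: 4 rows → Author = q, q, q, q ✓
Shelf=x: 1 row → Author = n ✓
Shelf=w: 1 row → Author = w ✓
Shelf=o: 2 rows → Author takes values {x, w} — violation
Shelf=p: 2 rows → Author = v, v ✓
The only Shelf value with inconsistent Author is Shelf=o.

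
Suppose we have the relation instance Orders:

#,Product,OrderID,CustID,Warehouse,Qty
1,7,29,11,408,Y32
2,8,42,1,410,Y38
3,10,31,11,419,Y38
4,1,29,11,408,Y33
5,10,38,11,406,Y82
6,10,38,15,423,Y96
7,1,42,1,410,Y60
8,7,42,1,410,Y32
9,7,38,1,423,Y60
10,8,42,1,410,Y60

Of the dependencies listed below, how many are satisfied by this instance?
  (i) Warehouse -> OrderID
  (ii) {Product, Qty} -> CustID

(i) Warehouse -> OrderID: every LHS value maps to a single RHS value — holds.
(ii) {Product, Qty} -> CustID: (Product=7, Qty=Y32): rows 1, 8 → CustID takes values {11, 1} — violation — fails.
1 of the 2 dependencies holds.

1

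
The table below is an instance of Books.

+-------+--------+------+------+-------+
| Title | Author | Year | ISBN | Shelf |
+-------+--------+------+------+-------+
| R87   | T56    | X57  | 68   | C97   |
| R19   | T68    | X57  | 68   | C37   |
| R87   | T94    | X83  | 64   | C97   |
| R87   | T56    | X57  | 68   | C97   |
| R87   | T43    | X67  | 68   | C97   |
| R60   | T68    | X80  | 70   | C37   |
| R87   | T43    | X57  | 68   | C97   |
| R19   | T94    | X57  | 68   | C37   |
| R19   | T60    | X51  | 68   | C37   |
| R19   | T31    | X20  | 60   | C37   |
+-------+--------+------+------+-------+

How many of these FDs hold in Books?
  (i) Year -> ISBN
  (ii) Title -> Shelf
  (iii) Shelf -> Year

2

(i) Year -> ISBN: every LHS value maps to a single RHS value — holds.
(ii) Title -> Shelf: every LHS value maps to a single RHS value — holds.
(iii) Shelf -> Year: Shelf=C97: 5 rows → Year takes values {X57, X83, X67} — violation; Shelf=C37: 5 rows → Year takes values {X57, X80, X51, X20} — violation — fails.
2 of the 3 dependencies hold.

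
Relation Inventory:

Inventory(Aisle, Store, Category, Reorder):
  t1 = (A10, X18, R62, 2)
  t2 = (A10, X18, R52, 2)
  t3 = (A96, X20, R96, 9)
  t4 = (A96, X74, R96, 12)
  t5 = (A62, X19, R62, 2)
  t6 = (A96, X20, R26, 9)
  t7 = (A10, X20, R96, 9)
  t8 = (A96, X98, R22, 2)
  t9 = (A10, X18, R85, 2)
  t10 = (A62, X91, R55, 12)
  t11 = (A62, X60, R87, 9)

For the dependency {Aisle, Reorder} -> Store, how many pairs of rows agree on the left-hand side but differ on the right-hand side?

0

(Aisle=A10, Reorder=2): all 3 rows agree on Store — 0 pairs.
(Aisle=A96, Reorder=9): all 2 rows agree on Store — 0 pairs.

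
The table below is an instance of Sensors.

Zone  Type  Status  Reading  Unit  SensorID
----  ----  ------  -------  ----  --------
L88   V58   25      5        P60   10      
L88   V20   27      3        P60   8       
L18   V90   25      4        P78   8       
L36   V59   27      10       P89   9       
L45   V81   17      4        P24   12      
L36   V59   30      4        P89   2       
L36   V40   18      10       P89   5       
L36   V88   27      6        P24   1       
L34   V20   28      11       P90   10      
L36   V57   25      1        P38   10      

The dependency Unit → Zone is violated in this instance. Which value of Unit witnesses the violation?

Unit=P60: 2 rows → Zone = L88, L88 ✓
Unit=P78: 1 row → Zone = L18 ✓
Unit=P89: 3 rows → Zone = L36, L36, L36 ✓
Unit=P24: 2 rows → Zone takes values {L45, L36} — violation
Unit=P90: 1 row → Zone = L34 ✓
Unit=P38: 1 row → Zone = L36 ✓
The only Unit value with inconsistent Zone is Unit=P24.

P24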